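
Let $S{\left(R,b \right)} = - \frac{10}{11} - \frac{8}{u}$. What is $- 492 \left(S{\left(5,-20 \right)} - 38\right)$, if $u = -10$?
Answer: $\frac{1031232}{55} \approx 18750.0$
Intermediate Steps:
$S{\left(R,b \right)} = - \frac{6}{55}$ ($S{\left(R,b \right)} = - \frac{10}{11} - \frac{8}{-10} = \left(-10\right) \frac{1}{11} - - \frac{4}{5} = - \frac{10}{11} + \frac{4}{5} = - \frac{6}{55}$)
$- 492 \left(S{\left(5,-20 \right)} - 38\right) = - 492 \left(- \frac{6}{55} - 38\right) = \left(-492\right) \left(- \frac{2096}{55}\right) = \frac{1031232}{55}$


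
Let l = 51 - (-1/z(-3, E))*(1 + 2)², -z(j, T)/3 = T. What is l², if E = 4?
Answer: 40401/16 ≈ 2525.1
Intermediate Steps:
z(j, T) = -3*T
l = 201/4 (l = 51 - (-1/((-3*4)))*(1 + 2)² = 51 - (-1/(-12))*3² = 51 - (-1*(-1/12))*9 = 51 - 9/12 = 51 - 1*¾ = 51 - ¾ = 201/4 ≈ 50.250)
l² = (201/4)² = 40401/16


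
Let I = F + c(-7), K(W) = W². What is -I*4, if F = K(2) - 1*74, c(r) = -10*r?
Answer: 0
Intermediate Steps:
F = -70 (F = 2² - 1*74 = 4 - 74 = -70)
I = 0 (I = -70 - 10*(-7) = -70 + 70 = 0)
-I*4 = -1*0*4 = 0*4 = 0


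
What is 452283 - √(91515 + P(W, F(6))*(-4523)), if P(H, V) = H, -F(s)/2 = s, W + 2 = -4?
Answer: 452283 - √118653 ≈ 4.5194e+5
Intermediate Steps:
W = -6 (W = -2 - 4 = -6)
F(s) = -2*s
452283 - √(91515 + P(W, F(6))*(-4523)) = 452283 - √(91515 - 6*(-4523)) = 452283 - √(91515 + 27138) = 452283 - √118653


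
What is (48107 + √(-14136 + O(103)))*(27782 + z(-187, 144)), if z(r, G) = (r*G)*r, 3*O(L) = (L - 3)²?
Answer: 243581039026 + 10126636*I*√24306/3 ≈ 2.4358e+11 + 5.2626e+8*I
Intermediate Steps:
O(L) = (-3 + L)²/3 (O(L) = (L - 3)²/3 = (-3 + L)²/3)
z(r, G) = G*r² (z(r, G) = (G*r)*r = G*r²)
(48107 + √(-14136 + O(103)))*(27782 + z(-187, 144)) = (48107 + √(-14136 + (-3 + 103)²/3))*(27782 + 144*(-187)²) = (48107 + √(-14136 + (⅓)*100²))*(27782 + 144*34969) = (48107 + √(-14136 + (⅓)*10000))*(27782 + 5035536) = (48107 + √(-14136 + 10000/3))*5063318 = (48107 + √(-32408/3))*5063318 = (48107 + 2*I*√24306/3)*5063318 = 243581039026 + 10126636*I*√24306/3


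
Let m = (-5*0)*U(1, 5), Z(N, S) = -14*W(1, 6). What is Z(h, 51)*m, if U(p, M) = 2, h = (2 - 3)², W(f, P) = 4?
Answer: 0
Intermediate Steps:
h = 1 (h = (-1)² = 1)
Z(N, S) = -56 (Z(N, S) = -14*4 = -56)
m = 0 (m = -5*0*2 = 0*2 = 0)
Z(h, 51)*m = -56*0 = 0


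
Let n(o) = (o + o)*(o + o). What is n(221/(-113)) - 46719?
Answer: -596359547/12769 ≈ -46704.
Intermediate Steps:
n(o) = 4*o² (n(o) = (2*o)*(2*o) = 4*o²)
n(221/(-113)) - 46719 = 4*(221/(-113))² - 46719 = 4*(221*(-1/113))² - 46719 = 4*(-221/113)² - 46719 = 4*(48841/12769) - 46719 = 195364/12769 - 46719 = -596359547/12769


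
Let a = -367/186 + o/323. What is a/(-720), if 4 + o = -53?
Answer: 6797/2276640 ≈ 0.0029855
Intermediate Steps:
o = -57 (o = -4 - 53 = -57)
a = -6797/3162 (a = -367/186 - 57/323 = -367*1/186 - 57*1/323 = -367/186 - 3/17 = -6797/3162 ≈ -2.1496)
a/(-720) = -6797/3162/(-720) = -6797/3162*(-1/720) = 6797/2276640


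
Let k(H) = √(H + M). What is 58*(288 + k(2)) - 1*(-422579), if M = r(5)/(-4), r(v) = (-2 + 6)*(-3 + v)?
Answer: 439283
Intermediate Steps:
r(v) = -12 + 4*v (r(v) = 4*(-3 + v) = -12 + 4*v)
M = -2 (M = (-12 + 4*5)/(-4) = (-12 + 20)*(-¼) = 8*(-¼) = -2)
k(H) = √(-2 + H) (k(H) = √(H - 2) = √(-2 + H))
58*(288 + k(2)) - 1*(-422579) = 58*(288 + √(-2 + 2)) - 1*(-422579) = 58*(288 + √0) + 422579 = 58*(288 + 0) + 422579 = 58*288 + 422579 = 16704 + 422579 = 439283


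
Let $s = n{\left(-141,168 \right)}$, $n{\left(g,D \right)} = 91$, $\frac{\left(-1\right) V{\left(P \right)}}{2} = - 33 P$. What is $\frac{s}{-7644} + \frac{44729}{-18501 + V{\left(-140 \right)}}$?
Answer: $- \frac{60079}{36988} \approx -1.6243$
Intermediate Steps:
$V{\left(P \right)} = 66 P$ ($V{\left(P \right)} = - 2 \left(- 33 P\right) = 66 P$)
$s = 91$
$\frac{s}{-7644} + \frac{44729}{-18501 + V{\left(-140 \right)}} = \frac{91}{-7644} + \frac{44729}{-18501 + 66 \left(-140\right)} = 91 \left(- \frac{1}{7644}\right) + \frac{44729}{-18501 - 9240} = - \frac{1}{84} + \frac{44729}{-27741} = - \frac{1}{84} + 44729 \left(- \frac{1}{27741}\right) = - \frac{1}{84} - \frac{44729}{27741} = - \frac{60079}{36988}$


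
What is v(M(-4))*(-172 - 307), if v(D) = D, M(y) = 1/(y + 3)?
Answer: 479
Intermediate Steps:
M(y) = 1/(3 + y)
v(M(-4))*(-172 - 307) = (-172 - 307)/(3 - 4) = -479/(-1) = -1*(-479) = 479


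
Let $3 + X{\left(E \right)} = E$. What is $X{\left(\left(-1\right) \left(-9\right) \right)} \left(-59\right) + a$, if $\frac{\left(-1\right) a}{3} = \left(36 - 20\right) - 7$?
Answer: $-381$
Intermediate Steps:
$a = -27$ ($a = - 3 \left(\left(36 - 20\right) - 7\right) = - 3 \left(16 - 7\right) = \left(-3\right) 9 = -27$)
$X{\left(E \right)} = -3 + E$
$X{\left(\left(-1\right) \left(-9\right) \right)} \left(-59\right) + a = \left(-3 - -9\right) \left(-59\right) - 27 = \left(-3 + 9\right) \left(-59\right) - 27 = 6 \left(-59\right) - 27 = -354 - 27 = -381$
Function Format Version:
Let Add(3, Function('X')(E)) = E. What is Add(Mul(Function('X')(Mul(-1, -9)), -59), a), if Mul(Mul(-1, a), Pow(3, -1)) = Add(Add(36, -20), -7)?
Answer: -381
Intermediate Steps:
a = -27 (a = Mul(-3, Add(Add(36, -20), -7)) = Mul(-3, Add(16, -7)) = Mul(-3, 9) = -27)
Function('X')(E) = Add(-3, E)
Add(Mul(Function('X')(Mul(-1, -9)), -59), a) = Add(Mul(Add(-3, Mul(-1, -9)), -59), -27) = Add(Mul(Add(-3, 9), -59), -27) = Add(Mul(6, -59), -27) = Add(-354, -27) = -381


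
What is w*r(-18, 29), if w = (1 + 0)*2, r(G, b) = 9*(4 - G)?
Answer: 396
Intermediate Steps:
r(G, b) = 36 - 9*G
w = 2 (w = 1*2 = 2)
w*r(-18, 29) = 2*(36 - 9*(-18)) = 2*(36 + 162) = 2*198 = 396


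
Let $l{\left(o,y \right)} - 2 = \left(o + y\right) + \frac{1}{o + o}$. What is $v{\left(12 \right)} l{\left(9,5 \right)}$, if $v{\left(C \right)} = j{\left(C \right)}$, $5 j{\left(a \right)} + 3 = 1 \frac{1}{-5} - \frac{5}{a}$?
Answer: $- \frac{62713}{5400} \approx -11.614$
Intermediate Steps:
$j{\left(a \right)} = - \frac{16}{25} - \frac{1}{a}$ ($j{\left(a \right)} = - \frac{3}{5} + \frac{1 \frac{1}{-5} - \frac{5}{a}}{5} = - \frac{3}{5} + \frac{1 \left(- \frac{1}{5}\right) - \frac{5}{a}}{5} = - \frac{3}{5} + \frac{- \frac{1}{5} - \frac{5}{a}}{5} = - \frac{3}{5} - \left(\frac{1}{25} + \frac{1}{a}\right) = - \frac{16}{25} - \frac{1}{a}$)
$l{\left(o,y \right)} = 2 + o + y + \frac{1}{2 o}$ ($l{\left(o,y \right)} = 2 + \left(\left(o + y\right) + \frac{1}{o + o}\right) = 2 + \left(\left(o + y\right) + \frac{1}{2 o}\right) = 2 + \left(o + y + \frac{1}{2 o}\right) = 2 + o + y + \frac{1}{2 o}$)
$v{\left(C \right)} = - \frac{16}{25} - \frac{1}{C}$
$v{\left(12 \right)} l{\left(9,5 \right)} = \left(- \frac{16}{25} - \frac{1}{12}\right) \left(2 + 9 + 5 + \frac{1}{2 \cdot 9}\right) = \left(- \frac{16}{25} - \frac{1}{12}\right) \left(2 + 9 + 5 + \frac{1}{2} \cdot \frac{1}{9}\right) = \left(- \frac{16}{25} - \frac{1}{12}\right) \left(2 + 9 + 5 + \frac{1}{18}\right) = \left(- \frac{217}{300}\right) \frac{289}{18} = - \frac{62713}{5400}$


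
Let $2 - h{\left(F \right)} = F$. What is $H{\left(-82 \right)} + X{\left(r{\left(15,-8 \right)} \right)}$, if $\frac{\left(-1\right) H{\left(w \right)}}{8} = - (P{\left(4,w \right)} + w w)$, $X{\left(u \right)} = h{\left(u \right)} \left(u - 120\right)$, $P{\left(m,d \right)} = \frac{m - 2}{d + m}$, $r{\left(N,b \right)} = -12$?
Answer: $\frac{2025808}{39} \approx 51944.0$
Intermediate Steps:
$h{\left(F \right)} = 2 - F$
$P{\left(m,d \right)} = \frac{-2 + m}{d + m}$
$X{\left(u \right)} = \left(-120 + u\right) \left(2 - u\right)$ ($X{\left(u \right)} = \left(2 - u\right) \left(u - 120\right) = \left(2 - u\right) \left(-120 + u\right) = \left(-120 + u\right) \left(2 - u\right)$)
$H{\left(w \right)} = 8 w^{2} + \frac{16}{4 + w}$ ($H{\left(w \right)} = - 8 \left(- (\frac{-2 + 4}{w + 4} + w w)\right) = - 8 \left(- (\frac{1}{4 + w} 2 + w^{2})\right) = - 8 \left(- (\frac{2}{4 + w} + w^{2})\right) = - 8 \left(- (w^{2} + \frac{2}{4 + w})\right) = - 8 \left(- w^{2} - \frac{2}{4 + w}\right) = 8 w^{2} + \frac{16}{4 + w}$)
$H{\left(-82 \right)} + X{\left(r{\left(15,-8 \right)} \right)} = \frac{8 \left(2 + \left(-82\right)^{2} \left(4 - 82\right)\right)}{4 - 82} - \left(-120 - 12\right) \left(-2 - 12\right) = \frac{8 \left(2 + 6724 \left(-78\right)\right)}{-78} - \left(-132\right) \left(-14\right) = 8 \left(- \frac{1}{78}\right) \left(2 - 524472\right) - 1848 = 8 \left(- \frac{1}{78}\right) \left(-524470\right) - 1848 = \frac{2097880}{39} - 1848 = \frac{2025808}{39}$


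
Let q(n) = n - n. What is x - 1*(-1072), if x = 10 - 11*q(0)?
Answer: 1082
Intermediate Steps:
q(n) = 0
x = 10 (x = 10 - 11*0 = 10 + 0 = 10)
x - 1*(-1072) = 10 - 1*(-1072) = 10 + 1072 = 1082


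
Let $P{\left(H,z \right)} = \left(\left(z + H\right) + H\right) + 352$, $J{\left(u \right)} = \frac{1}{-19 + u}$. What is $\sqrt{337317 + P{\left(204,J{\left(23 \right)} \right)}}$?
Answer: $\frac{\sqrt{1352309}}{2} \approx 581.44$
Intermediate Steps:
$P{\left(H,z \right)} = 352 + z + 2 H$ ($P{\left(H,z \right)} = \left(\left(H + z\right) + H\right) + 352 = \left(z + 2 H\right) + 352 = 352 + z + 2 H$)
$\sqrt{337317 + P{\left(204,J{\left(23 \right)} \right)}} = \sqrt{337317 + \left(352 + \frac{1}{-19 + 23} + 2 \cdot 204\right)} = \sqrt{337317 + \left(352 + \frac{1}{4} + 408\right)} = \sqrt{337317 + \frac{3041}{4}} = \sqrt{\frac{1352309}{4}} = \frac{\sqrt{1352309}}{2}$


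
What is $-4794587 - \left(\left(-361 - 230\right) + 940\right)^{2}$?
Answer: $-4916388$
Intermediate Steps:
$-4794587 - \left(\left(-361 - 230\right) + 940\right)^{2} = -4794587 - \left(-591 + 940\right)^{2} = -4794587 - 349^{2} = -4794587 - 121801 = -4916388$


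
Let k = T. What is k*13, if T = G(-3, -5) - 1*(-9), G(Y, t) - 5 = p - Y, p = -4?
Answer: 169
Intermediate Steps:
G(Y, t) = 1 - Y (G(Y, t) = 5 + (-4 - Y) = 1 - Y)
T = 13 (T = (1 - 1*(-3)) - 1*(-9) = (1 + 3) + 9 = 4 + 9 = 13)
k = 13
k*13 = 13*13 = 169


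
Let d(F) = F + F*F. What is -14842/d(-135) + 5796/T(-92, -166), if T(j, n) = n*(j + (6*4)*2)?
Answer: -444541/16516170 ≈ -0.026915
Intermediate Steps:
d(F) = F + F**2
T(j, n) = n*(48 + j) (T(j, n) = n*(j + 24*2) = n*(j + 48) = n*(48 + j))
-14842/d(-135) + 5796/T(-92, -166) = -14842*(-1/(135*(1 - 135))) + 5796/((-166*(48 - 92))) = -14842/((-135*(-134))) + 5796/((-166*(-44))) = -14842/18090 + 5796/7304 = -14842*1/18090 + 5796*(1/7304) = -7421/9045 + 1449/1826 = -444541/16516170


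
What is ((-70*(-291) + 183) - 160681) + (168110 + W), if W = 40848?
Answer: 68830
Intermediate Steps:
((-70*(-291) + 183) - 160681) + (168110 + W) = ((-70*(-291) + 183) - 160681) + (168110 + 40848) = ((20370 + 183) - 160681) + 208958 = (20553 - 160681) + 208958 = -140128 + 208958 = 68830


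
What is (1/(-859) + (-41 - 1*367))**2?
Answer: 122831323729/737881 ≈ 1.6647e+5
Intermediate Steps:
(1/(-859) + (-41 - 1*367))**2 = (-1/859 + (-41 - 367))**2 = (-1/859 - 408)**2 = (-350473/859)**2 = 122831323729/737881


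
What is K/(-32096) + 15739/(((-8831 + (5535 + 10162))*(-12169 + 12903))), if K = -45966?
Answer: 29019679381/20219051728 ≈ 1.4353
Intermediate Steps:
K/(-32096) + 15739/(((-8831 + (5535 + 10162))*(-12169 + 12903))) = -45966/(-32096) + 15739/(((-8831 + (5535 + 10162))*(-12169 + 12903))) = -45966*(-1/32096) + 15739/(((-8831 + 15697)*734)) = 22983/16048 + 15739/((6866*734)) = 22983/16048 + 15739/5039644 = 29019679381/20219051728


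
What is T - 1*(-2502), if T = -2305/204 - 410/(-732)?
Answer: 10333751/4148 ≈ 2491.3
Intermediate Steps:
T = -44545/4148 (T = -2305*1/204 - 410*(-1/732) = -2305/204 + 205/366 = -44545/4148 ≈ -10.739)
T - 1*(-2502) = -44545/4148 - 1*(-2502) = -44545/4148 + 2502 = 10333751/4148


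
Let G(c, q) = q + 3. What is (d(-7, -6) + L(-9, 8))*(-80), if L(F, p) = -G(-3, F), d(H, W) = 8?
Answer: -1120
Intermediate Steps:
G(c, q) = 3 + q
L(F, p) = -3 - F (L(F, p) = -(3 + F) = -3 - F)
(d(-7, -6) + L(-9, 8))*(-80) = (8 + (-3 - 1*(-9)))*(-80) = (8 + (-3 + 9))*(-80) = (8 + 6)*(-80) = 14*(-80) = -1120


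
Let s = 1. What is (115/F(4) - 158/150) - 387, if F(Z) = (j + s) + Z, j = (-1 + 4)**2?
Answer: -398831/1050 ≈ -379.84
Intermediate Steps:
j = 9 (j = 3**2 = 9)
F(Z) = 10 + Z (F(Z) = (9 + 1) + Z = 10 + Z)
(115/F(4) - 158/150) - 387 = (115/(10 + 4) - 158/150) - 387 = (115/14 - 158*1/150) - 387 = (115*(1/14) - 79/75) - 387 = (115/14 - 79/75) - 387 = 7519/1050 - 387 = -398831/1050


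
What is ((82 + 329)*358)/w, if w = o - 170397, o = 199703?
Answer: 73569/14653 ≈ 5.0207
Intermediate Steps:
w = 29306 (w = 199703 - 170397 = 29306)
((82 + 329)*358)/w = ((82 + 329)*358)/29306 = (411*358)*(1/29306) = 147138*(1/29306) = 73569/14653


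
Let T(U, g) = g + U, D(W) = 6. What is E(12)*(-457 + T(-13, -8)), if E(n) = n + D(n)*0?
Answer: -5736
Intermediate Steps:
T(U, g) = U + g
E(n) = n (E(n) = n + 6*0 = n + 0 = n)
E(12)*(-457 + T(-13, -8)) = 12*(-457 + (-13 - 8)) = 12*(-457 - 21) = 12*(-478) = -5736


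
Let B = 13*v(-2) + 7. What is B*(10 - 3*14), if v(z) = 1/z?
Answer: -16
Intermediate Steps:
v(z) = 1/z
B = ½ (B = 13/(-2) + 7 = 13*(-½) + 7 = -13/2 + 7 = ½ ≈ 0.50000)
B*(10 - 3*14) = (10 - 3*14)/2 = (10 - 42)/2 = (½)*(-32) = -16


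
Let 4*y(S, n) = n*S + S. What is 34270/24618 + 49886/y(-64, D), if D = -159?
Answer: 328682027/15558576 ≈ 21.125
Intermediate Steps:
y(S, n) = S/4 + S*n/4 (y(S, n) = (n*S + S)/4 = (S*n + S)/4 = (S + S*n)/4 = S/4 + S*n/4)
34270/24618 + 49886/y(-64, D) = 34270/24618 + 49886/(((1/4)*(-64)*(1 - 159))) = 34270*(1/24618) + 49886/(((1/4)*(-64)*(-158))) = 17135/12309 + 49886/2528 = 17135/12309 + 49886*(1/2528) = 17135/12309 + 24943/1264 = 328682027/15558576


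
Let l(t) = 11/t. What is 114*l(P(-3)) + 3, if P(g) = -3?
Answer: -415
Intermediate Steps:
114*l(P(-3)) + 3 = 114*(11/(-3)) + 3 = 114*(11*(-1/3)) + 3 = 114*(-11/3) + 3 = -418 + 3 = -415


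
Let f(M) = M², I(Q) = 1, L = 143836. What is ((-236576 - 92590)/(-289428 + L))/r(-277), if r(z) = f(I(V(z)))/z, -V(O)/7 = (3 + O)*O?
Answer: -45589491/72796 ≈ -626.26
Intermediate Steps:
V(O) = -7*O*(3 + O) (V(O) = -7*(3 + O)*O = -7*O*(3 + O))
r(z) = 1/z (r(z) = 1²/z = 1/z)
((-236576 - 92590)/(-289428 + L))/r(-277) = ((-236576 - 92590)/(-289428 + 143836))/(1/(-277)) = (-329166/(-145592))/(-1/277) = -329166*(-1/145592)*(-277) = (164583/72796)*(-277) = -45589491/72796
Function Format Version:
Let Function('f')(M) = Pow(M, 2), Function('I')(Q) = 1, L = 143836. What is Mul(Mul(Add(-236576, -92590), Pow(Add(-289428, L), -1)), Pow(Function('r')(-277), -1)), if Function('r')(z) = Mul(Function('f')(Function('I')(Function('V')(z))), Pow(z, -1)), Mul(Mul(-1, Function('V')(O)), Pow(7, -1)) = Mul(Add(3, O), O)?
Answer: Rational(-45589491, 72796) ≈ -626.26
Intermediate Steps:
Function('V')(O) = Mul(-7, O, Add(3, O)) (Function('V')(O) = Mul(-7, Mul(Add(3, O), O)) = Mul(-7, Mul(O, Add(3, O))) = Mul(-7, O, Add(3, O)))
Function('r')(z) = Pow(z, -1) (Function('r')(z) = Mul(Pow(1, 2), Pow(z, -1)) = Mul(1, Pow(z, -1)) = Pow(z, -1))
Mul(Mul(Add(-236576, -92590), Pow(Add(-289428, L), -1)), Pow(Function('r')(-277), -1)) = Mul(Mul(Add(-236576, -92590), Pow(Add(-289428, 143836), -1)), Pow(Pow(-277, -1), -1)) = Mul(Mul(-329166, Pow(-145592, -1)), Pow(Rational(-1, 277), -1)) = Mul(Mul(-329166, Rational(-1, 145592)), -277) = Mul(Rational(164583, 72796), -277) = Rational(-45589491, 72796)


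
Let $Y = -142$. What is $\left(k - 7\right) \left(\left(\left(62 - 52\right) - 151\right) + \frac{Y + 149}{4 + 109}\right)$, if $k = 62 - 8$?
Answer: $- \frac{748522}{113} \approx -6624.1$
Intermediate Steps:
$k = 54$ ($k = 62 - 8 = 54$)
$\left(k - 7\right) \left(\left(\left(62 - 52\right) - 151\right) + \frac{Y + 149}{4 + 109}\right) = \left(54 - 7\right) \left(\left(\left(62 - 52\right) - 151\right) + \frac{-142 + 149}{4 + 109}\right) = 47 \left(\left(10 - 151\right) + \frac{7}{113}\right) = 47 \left(-141 + 7 \cdot \frac{1}{113}\right) = 47 \left(-141 + \frac{7}{113}\right) = 47 \left(- \frac{15926}{113}\right) = - \frac{748522}{113}$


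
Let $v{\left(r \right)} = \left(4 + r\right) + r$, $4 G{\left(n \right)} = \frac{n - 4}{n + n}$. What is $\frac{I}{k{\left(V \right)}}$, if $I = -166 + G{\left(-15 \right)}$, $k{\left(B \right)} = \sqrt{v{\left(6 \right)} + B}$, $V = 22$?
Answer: $- \frac{19901 \sqrt{38}}{4560} \approx -26.903$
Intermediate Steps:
$G{\left(n \right)} = \frac{-4 + n}{8 n}$ ($G{\left(n \right)} = \frac{\left(n - 4\right) \frac{1}{n + n}}{4} = \frac{\left(-4 + n\right) \frac{1}{2 n}}{4} = \frac{\frac{1}{2} \frac{1}{n} \left(-4 + n\right)}{4} = \frac{-4 + n}{8 n}$)
$v{\left(r \right)} = 4 + 2 r$
$k{\left(B \right)} = \sqrt{16 + B}$ ($k{\left(B \right)} = \sqrt{\left(4 + 2 \cdot 6\right) + B} = \sqrt{\left(4 + 12\right) + B} = \sqrt{16 + B}$)
$I = - \frac{19901}{120}$ ($I = -166 + \frac{-4 - 15}{8 \left(-15\right)} = -166 + \frac{1}{8} \left(- \frac{1}{15}\right) \left(-19\right) = -166 + \frac{19}{120} = - \frac{19901}{120} \approx -165.84$)
$\frac{I}{k{\left(V \right)}} = - \frac{19901}{120 \sqrt{16 + 22}} = - \frac{19901}{120 \sqrt{38}} = - \frac{19901 \frac{\sqrt{38}}{38}}{120} = - \frac{19901 \sqrt{38}}{4560}$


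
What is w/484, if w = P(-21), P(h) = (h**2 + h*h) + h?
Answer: 861/484 ≈ 1.7789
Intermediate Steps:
P(h) = h + 2*h**2 (P(h) = (h**2 + h**2) + h = 2*h**2 + h = h + 2*h**2)
w = 861 (w = -21*(1 + 2*(-21)) = -21*(1 - 42) = -21*(-41) = 861)
w/484 = 861/484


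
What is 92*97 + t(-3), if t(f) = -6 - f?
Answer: 8921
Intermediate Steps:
92*97 + t(-3) = 92*97 + (-6 - 1*(-3)) = 8924 + (-6 + 3) = 8924 - 3 = 8921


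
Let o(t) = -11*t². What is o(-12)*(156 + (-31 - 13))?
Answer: -177408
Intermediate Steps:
o(-12)*(156 + (-31 - 13)) = (-11*(-12)²)*(156 + (-31 - 13)) = (-11*144)*(156 - 44) = -1584*112 = -177408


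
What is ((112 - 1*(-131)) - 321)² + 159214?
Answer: 165298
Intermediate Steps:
((112 - 1*(-131)) - 321)² + 159214 = ((112 + 131) - 321)² + 159214 = (243 - 321)² + 159214 = (-78)² + 159214 = 6084 + 159214 = 165298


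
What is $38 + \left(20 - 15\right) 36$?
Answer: $218$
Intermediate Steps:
$38 + \left(20 - 15\right) 36 = 38 + 5 \cdot 36 = 38 + 180 = 218$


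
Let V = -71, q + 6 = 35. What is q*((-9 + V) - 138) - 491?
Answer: -6813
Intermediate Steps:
q = 29 (q = -6 + 35 = 29)
q*((-9 + V) - 138) - 491 = 29*((-9 - 71) - 138) - 491 = 29*(-80 - 138) - 491 = 29*(-218) - 491 = -6322 - 491 = -6813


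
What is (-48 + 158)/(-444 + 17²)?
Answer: -22/31 ≈ -0.70968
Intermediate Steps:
(-48 + 158)/(-444 + 17²) = 110/(-444 + 289) = 110/(-155) = 110*(-1/155) = -22/31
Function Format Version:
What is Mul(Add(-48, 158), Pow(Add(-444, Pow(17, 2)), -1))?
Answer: Rational(-22, 31) ≈ -0.70968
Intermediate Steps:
Mul(Add(-48, 158), Pow(Add(-444, Pow(17, 2)), -1)) = Mul(110, Pow(Add(-444, 289), -1)) = Mul(110, Pow(-155, -1)) = Mul(110, Rational(-1, 155)) = Rational(-22, 31)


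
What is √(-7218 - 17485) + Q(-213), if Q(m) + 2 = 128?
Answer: 126 + I*√24703 ≈ 126.0 + 157.17*I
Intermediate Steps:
Q(m) = 126 (Q(m) = -2 + 128 = 126)
√(-7218 - 17485) + Q(-213) = √(-7218 - 17485) + 126 = √(-24703) + 126 = I*√24703 + 126 = 126 + I*√24703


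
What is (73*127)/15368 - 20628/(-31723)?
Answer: 611115037/487519064 ≈ 1.2535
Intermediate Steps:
(73*127)/15368 - 20628/(-31723) = 9271*(1/15368) - 20628*(-1/31723) = 9271/15368 + 20628/31723 = 611115037/487519064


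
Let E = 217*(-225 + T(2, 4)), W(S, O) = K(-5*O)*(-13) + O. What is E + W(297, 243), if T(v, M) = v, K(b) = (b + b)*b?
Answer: -38429998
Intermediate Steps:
K(b) = 2*b² (K(b) = (2*b)*b = 2*b²)
W(S, O) = O - 650*O² (W(S, O) = (2*(-5*O)²)*(-13) + O = (2*(25*O²))*(-13) + O = (50*O²)*(-13) + O = -650*O² + O = O - 650*O²)
E = -48391 (E = 217*(-225 + 2) = 217*(-223) = -48391)
E + W(297, 243) = -48391 + 243*(1 - 650*243) = -48391 + 243*(1 - 157950) = -48391 + 243*(-157949) = -48391 - 38381607 = -38429998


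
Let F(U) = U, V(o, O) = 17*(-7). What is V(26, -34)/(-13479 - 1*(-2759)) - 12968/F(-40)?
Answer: 3475543/10720 ≈ 324.21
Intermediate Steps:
V(o, O) = -119
V(26, -34)/(-13479 - 1*(-2759)) - 12968/F(-40) = -119/(-13479 - 1*(-2759)) - 12968/(-40) = -119/(-13479 + 2759) - 12968*(-1/40) = -119/(-10720) + 1621/5 = -119*(-1/10720) + 1621/5 = 119/10720 + 1621/5 = 3475543/10720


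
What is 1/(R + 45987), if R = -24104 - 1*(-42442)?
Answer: 1/64325 ≈ 1.5546e-5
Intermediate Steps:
R = 18338 (R = -24104 + 42442 = 18338)
1/(R + 45987) = 1/(18338 + 45987) = 1/64325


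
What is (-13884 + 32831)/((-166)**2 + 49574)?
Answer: 18947/77130 ≈ 0.24565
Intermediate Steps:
(-13884 + 32831)/((-166)**2 + 49574) = 18947/(27556 + 49574) = 18947/77130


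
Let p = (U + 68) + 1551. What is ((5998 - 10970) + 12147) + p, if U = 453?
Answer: 9247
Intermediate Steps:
p = 2072 (p = (453 + 68) + 1551 = 521 + 1551 = 2072)
((5998 - 10970) + 12147) + p = ((5998 - 10970) + 12147) + 2072 = (-4972 + 12147) + 2072 = 7175 + 2072 = 9247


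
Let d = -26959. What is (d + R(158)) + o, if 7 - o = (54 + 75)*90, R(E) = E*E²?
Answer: 3905750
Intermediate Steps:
R(E) = E³
o = -11603 (o = 7 - (54 + 75)*90 = 7 - 129*90 = 7 - 1*11610 = 7 - 11610 = -11603)
(d + R(158)) + o = (-26959 + 158³) - 11603 = (-26959 + 3944312) - 11603 = 3917353 - 11603 = 3905750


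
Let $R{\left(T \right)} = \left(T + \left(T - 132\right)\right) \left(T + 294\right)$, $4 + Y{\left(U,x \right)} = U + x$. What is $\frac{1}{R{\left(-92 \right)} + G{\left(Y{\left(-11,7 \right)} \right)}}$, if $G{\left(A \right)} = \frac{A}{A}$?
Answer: $- \frac{1}{63831} \approx -1.5666 \cdot 10^{-5}$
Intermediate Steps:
$Y{\left(U,x \right)} = -4 + U + x$ ($Y{\left(U,x \right)} = -4 + \left(U + x\right) = -4 + U + x$)
$G{\left(A \right)} = 1$
$R{\left(T \right)} = \left(-132 + 2 T\right) \left(294 + T\right)$ ($R{\left(T \right)} = \left(T + \left(T - 132\right)\right) \left(294 + T\right) = \left(T + \left(-132 + T\right)\right) \left(294 + T\right) = \left(-132 + 2 T\right) \left(294 + T\right)$)
$\frac{1}{R{\left(-92 \right)} + G{\left(Y{\left(-11,7 \right)} \right)}} = \frac{1}{\left(-38808 + 2 \left(-92\right)^{2} + 456 \left(-92\right)\right) + 1} = \frac{1}{\left(-38808 + 2 \cdot 8464 - 41952\right) + 1} = \frac{1}{\left(-38808 + 16928 - 41952\right) + 1} = \frac{1}{-63832 + 1} = \frac{1}{-63831} = - \frac{1}{63831}$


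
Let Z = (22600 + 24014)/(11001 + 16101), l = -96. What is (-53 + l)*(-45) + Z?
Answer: 30294254/4517 ≈ 6706.7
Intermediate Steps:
Z = 7769/4517 (Z = 46614/27102 = 46614*(1/27102) = 7769/4517 ≈ 1.7199)
(-53 + l)*(-45) + Z = (-53 - 96)*(-45) + 7769/4517 = -149*(-45) + 7769/4517 = 6705 + 7769/4517 = 30294254/4517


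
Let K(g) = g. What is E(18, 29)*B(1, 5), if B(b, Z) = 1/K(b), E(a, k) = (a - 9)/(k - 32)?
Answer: -3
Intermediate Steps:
E(a, k) = (-9 + a)/(-32 + k)
B(b, Z) = 1/b
E(18, 29)*B(1, 5) = ((-9 + 18)/(-32 + 29))/1 = (9/(-3))*1 = -1/3*9*1 = -3*1 = -3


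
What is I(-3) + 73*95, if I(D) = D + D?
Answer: 6929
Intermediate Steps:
I(D) = 2*D
I(-3) + 73*95 = 2*(-3) + 73*95 = -6 + 6935 = 6929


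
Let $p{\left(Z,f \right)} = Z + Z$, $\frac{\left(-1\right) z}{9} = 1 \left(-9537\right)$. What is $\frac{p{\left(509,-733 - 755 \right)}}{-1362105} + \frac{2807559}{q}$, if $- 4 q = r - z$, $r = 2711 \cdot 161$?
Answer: $- \frac{7648558778132}{238802886495} \approx -32.029$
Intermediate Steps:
$r = 436471$
$z = 85833$ ($z = - 9 \cdot 1 \left(-9537\right) = \left(-9\right) \left(-9537\right) = 85833$)
$p{\left(Z,f \right)} = 2 Z$
$q = - \frac{175319}{2}$ ($q = - \frac{436471 - 85833}{4} = \left(- \frac{1}{4}\right) 350638 = - \frac{175319}{2} \approx -87660.0$)
$\frac{p{\left(509,-733 - 755 \right)}}{-1362105} + \frac{2807559}{q} = \frac{2 \cdot 509}{-1362105} + \frac{2807559}{- \frac{175319}{2}} = 1018 \left(- \frac{1}{1362105}\right) + 2807559 \left(- \frac{2}{175319}\right) = - \frac{1018}{1362105} - \frac{5615118}{175319} = - \frac{7648558778132}{238802886495}$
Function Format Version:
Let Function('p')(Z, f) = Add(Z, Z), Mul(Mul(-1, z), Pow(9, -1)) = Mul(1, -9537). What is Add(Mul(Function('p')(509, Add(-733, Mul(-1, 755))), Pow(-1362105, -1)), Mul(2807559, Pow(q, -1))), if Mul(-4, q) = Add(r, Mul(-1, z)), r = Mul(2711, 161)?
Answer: Rational(-7648558778132, 238802886495) ≈ -32.029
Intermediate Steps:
r = 436471
z = 85833 (z = Mul(-9, Mul(1, -9537)) = Mul(-9, -9537) = 85833)
Function('p')(Z, f) = Mul(2, Z)
q = Rational(-175319, 2) (q = Mul(Rational(-1, 4), Add(436471, Mul(-1, 85833))) = Mul(Rational(-1, 4), Add(436471, -85833)) = Mul(Rational(-1, 4), 350638) = Rational(-175319, 2) ≈ -87660.)
Add(Mul(Function('p')(509, Add(-733, Mul(-1, 755))), Pow(-1362105, -1)), Mul(2807559, Pow(q, -1))) = Add(Mul(Mul(2, 509), Pow(-1362105, -1)), Mul(2807559, Pow(Rational(-175319, 2), -1))) = Add(Mul(1018, Rational(-1, 1362105)), Mul(2807559, Rational(-2, 175319))) = Add(Rational(-1018, 1362105), Rational(-5615118, 175319)) = Rational(-7648558778132, 238802886495)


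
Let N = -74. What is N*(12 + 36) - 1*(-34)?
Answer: -3518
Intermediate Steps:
N*(12 + 36) - 1*(-34) = -74*(12 + 36) - 1*(-34) = -74*48 + 34 = -3552 + 34 = -3518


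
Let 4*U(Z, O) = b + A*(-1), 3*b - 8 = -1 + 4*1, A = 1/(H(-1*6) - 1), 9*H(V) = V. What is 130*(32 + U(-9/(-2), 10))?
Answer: 12896/3 ≈ 4298.7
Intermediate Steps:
H(V) = V/9
A = -⅗ (A = 1/((-1*6)/9 - 1) = 1/((⅑)*(-6) - 1) = 1/(-⅔ - 1) = 1/(-5/3) = -⅗ ≈ -0.60000)
b = 11/3 (b = 8/3 + (-1 + 4*1)/3 = 8/3 + (-1 + 4)/3 = 8/3 + (⅓)*3 = 8/3 + 1 = 11/3 ≈ 3.6667)
U(Z, O) = 16/15 (U(Z, O) = (11/3 - ⅗*(-1))/4 = (11/3 + ⅗)/4 = (¼)*(64/15) = 16/15)
130*(32 + U(-9/(-2), 10)) = 130*(32 + 16/15) = 130*(496/15) = 12896/3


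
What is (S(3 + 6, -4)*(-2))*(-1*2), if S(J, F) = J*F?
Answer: -144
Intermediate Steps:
S(J, F) = F*J
(S(3 + 6, -4)*(-2))*(-1*2) = (-4*(3 + 6)*(-2))*(-1*2) = (-4*9*(-2))*(-2) = -36*(-2)*(-2) = 72*(-2) = -144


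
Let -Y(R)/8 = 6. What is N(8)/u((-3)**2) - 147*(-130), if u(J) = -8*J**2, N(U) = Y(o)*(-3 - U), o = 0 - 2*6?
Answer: 515948/27 ≈ 19109.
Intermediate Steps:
o = -12 (o = 0 - 12 = -12)
Y(R) = -48 (Y(R) = -8*6 = -48)
N(U) = 144 + 48*U (N(U) = -48*(-3 - U) = 144 + 48*U)
N(8)/u((-3)**2) - 147*(-130) = (144 + 48*8)/((-8*((-3)**2)**2)) - 147*(-130) = (144 + 384)/((-8*9**2)) + 19110 = 528/((-8*81)) + 19110 = 528/(-648) + 19110 = 528*(-1/648) + 19110 = -22/27 + 19110 = 515948/27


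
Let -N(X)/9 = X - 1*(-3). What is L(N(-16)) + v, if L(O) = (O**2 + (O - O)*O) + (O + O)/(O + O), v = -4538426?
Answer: -4524736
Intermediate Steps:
N(X) = -27 - 9*X (N(X) = -9*(X - 1*(-3)) = -9*(X + 3) = -9*(3 + X) = -27 - 9*X)
L(O) = 1 + O**2 (L(O) = (O**2 + 0*O) + (2*O)/((2*O)) = (O**2 + 0) + (2*O)*(1/(2*O)) = O**2 + 1 = 1 + O**2)
L(N(-16)) + v = (1 + (-27 - 9*(-16))**2) - 4538426 = (1 + (-27 + 144)**2) - 4538426 = (1 + 117**2) - 4538426 = (1 + 13689) - 4538426 = 13690 - 4538426 = -4524736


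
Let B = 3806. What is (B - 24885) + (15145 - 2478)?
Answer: -8412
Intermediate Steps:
(B - 24885) + (15145 - 2478) = (3806 - 24885) + (15145 - 2478) = -21079 + 12667 = -8412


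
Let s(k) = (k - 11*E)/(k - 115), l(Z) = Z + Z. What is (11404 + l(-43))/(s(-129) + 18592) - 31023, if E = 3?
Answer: -70368245219/2268305 ≈ -31022.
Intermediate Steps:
l(Z) = 2*Z
s(k) = (-33 + k)/(-115 + k) (s(k) = (k - 11*3)/(k - 115) = (k - 33)/(-115 + k) = (-33 + k)/(-115 + k))
(11404 + l(-43))/(s(-129) + 18592) - 31023 = (11404 + 2*(-43))/((-33 - 129)/(-115 - 129) + 18592) - 31023 = (11404 - 86)/(-162/(-244) + 18592) - 31023 = 11318/(-1/244*(-162) + 18592) - 31023 = 11318/(81/122 + 18592) - 31023 = 11318/(2268305/122) - 31023 = 11318*(122/2268305) - 31023 = 1380796/2268305 - 31023 = -70368245219/2268305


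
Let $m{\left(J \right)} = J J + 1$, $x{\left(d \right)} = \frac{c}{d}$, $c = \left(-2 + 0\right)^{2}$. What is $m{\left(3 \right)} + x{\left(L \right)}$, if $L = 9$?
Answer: $\frac{94}{9} \approx 10.444$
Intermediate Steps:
$c = 4$ ($c = \left(-2\right)^{2} = 4$)
$x{\left(d \right)} = \frac{4}{d}$
$m{\left(J \right)} = 1 + J^{2}$ ($m{\left(J \right)} = J^{2} + 1 = 1 + J^{2}$)
$m{\left(3 \right)} + x{\left(L \right)} = \left(1 + 3^{2}\right) + \frac{4}{9} = \left(1 + 9\right) + 4 \cdot \frac{1}{9} = 10 + \frac{4}{9} = \frac{94}{9}$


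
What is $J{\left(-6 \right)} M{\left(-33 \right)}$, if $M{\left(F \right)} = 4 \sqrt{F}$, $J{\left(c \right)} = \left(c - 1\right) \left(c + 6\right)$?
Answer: $0$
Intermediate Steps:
$J{\left(c \right)} = \left(-1 + c\right) \left(6 + c\right)$
$J{\left(-6 \right)} M{\left(-33 \right)} = \left(-6 + \left(-6\right)^{2} + 5 \left(-6\right)\right) 4 \sqrt{-33} = \left(-6 + 36 - 30\right) 4 i \sqrt{33} = 0 \cdot 4 i \sqrt{33} = 0$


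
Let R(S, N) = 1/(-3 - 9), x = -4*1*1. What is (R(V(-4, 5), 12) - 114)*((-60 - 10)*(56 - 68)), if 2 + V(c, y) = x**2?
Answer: -95830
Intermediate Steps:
x = -4 (x = -4*1 = -4)
V(c, y) = 14 (V(c, y) = -2 + (-4)**2 = -2 + 16 = 14)
R(S, N) = -1/12 (R(S, N) = 1/(-12) = -1/12)
(R(V(-4, 5), 12) - 114)*((-60 - 10)*(56 - 68)) = (-1/12 - 114)*((-60 - 10)*(56 - 68)) = -(-47915)*(-12)/6 = -1369/12*840 = -95830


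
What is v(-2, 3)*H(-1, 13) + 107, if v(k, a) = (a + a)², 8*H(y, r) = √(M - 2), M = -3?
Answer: 107 + 9*I*√5/2 ≈ 107.0 + 10.062*I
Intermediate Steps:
H(y, r) = I*√5/8 (H(y, r) = √(-3 - 2)/8 = √(-5)/8 = (I*√5)/8 = I*√5/8)
v(k, a) = 4*a² (v(k, a) = (2*a)² = 4*a²)
v(-2, 3)*H(-1, 13) + 107 = (4*3²)*(I*√5/8) + 107 = (4*9)*(I*√5/8) + 107 = 36*(I*√5/8) + 107 = 9*I*√5/2 + 107 = 107 + 9*I*√5/2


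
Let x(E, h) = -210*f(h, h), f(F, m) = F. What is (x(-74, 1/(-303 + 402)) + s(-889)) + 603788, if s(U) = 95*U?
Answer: 17137919/33 ≈ 5.1933e+5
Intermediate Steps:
x(E, h) = -210*h
(x(-74, 1/(-303 + 402)) + s(-889)) + 603788 = (-210/(-303 + 402) + 95*(-889)) + 603788 = (-210/99 - 84455) + 603788 = (-210*1/99 - 84455) + 603788 = (-70/33 - 84455) + 603788 = -2787085/33 + 603788 = 17137919/33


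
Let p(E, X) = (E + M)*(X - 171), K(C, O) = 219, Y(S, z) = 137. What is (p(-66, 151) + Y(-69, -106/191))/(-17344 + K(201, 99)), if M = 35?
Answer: -757/17125 ≈ -0.044204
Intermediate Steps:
p(E, X) = (-171 + X)*(35 + E) (p(E, X) = (E + 35)*(X - 171) = (35 + E)*(-171 + X) = (-171 + X)*(35 + E))
(p(-66, 151) + Y(-69, -106/191))/(-17344 + K(201, 99)) = ((-5985 - 171*(-66) + 35*151 - 66*151) + 137)/(-17344 + 219) = ((-5985 + 11286 + 5285 - 9966) + 137)/(-17125) = (620 + 137)*(-1/17125) = 757*(-1/17125) = -757/17125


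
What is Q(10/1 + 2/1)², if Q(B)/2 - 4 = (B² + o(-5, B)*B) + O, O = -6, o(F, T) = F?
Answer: 26896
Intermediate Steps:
Q(B) = -4 - 10*B + 2*B² (Q(B) = 8 + 2*((B² - 5*B) - 6) = 8 + 2*(-6 + B² - 5*B) = 8 + (-12 - 10*B + 2*B²) = -4 - 10*B + 2*B²)
Q(10/1 + 2/1)² = (-4 - 10*(10/1 + 2/1) + 2*(10/1 + 2/1)²)² = (-4 - 10*(10*1 + 2*1) + 2*(10*1 + 2*1)²)² = (-4 - 10*(10 + 2) + 2*(10 + 2)²)² = (-4 - 10*12 + 2*12²)² = (-4 - 120 + 2*144)² = (-4 - 120 + 288)² = 164² = 26896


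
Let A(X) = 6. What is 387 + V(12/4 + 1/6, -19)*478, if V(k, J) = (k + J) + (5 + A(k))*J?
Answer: -321250/3 ≈ -1.0708e+5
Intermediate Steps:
V(k, J) = k + 12*J (V(k, J) = (k + J) + (5 + 6)*J = (J + k) + 11*J = k + 12*J)
387 + V(12/4 + 1/6, -19)*478 = 387 + ((12/4 + 1/6) + 12*(-19))*478 = 387 + ((12*(1/4) + 1*(1/6)) - 228)*478 = 387 + ((3 + 1/6) - 228)*478 = 387 + (19/6 - 228)*478 = 387 - 1349/6*478 = 387 - 322411/3 = -321250/3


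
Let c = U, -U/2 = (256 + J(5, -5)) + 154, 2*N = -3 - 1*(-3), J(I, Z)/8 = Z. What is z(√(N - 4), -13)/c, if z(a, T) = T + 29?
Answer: -4/185 ≈ -0.021622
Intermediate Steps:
J(I, Z) = 8*Z
N = 0 (N = (-3 - 1*(-3))/2 = (-3 + 3)/2 = (½)*0 = 0)
U = -740 (U = -2*((256 + 8*(-5)) + 154) = -2*((256 - 40) + 154) = -2*(216 + 154) = -2*370 = -740)
z(a, T) = 29 + T
c = -740
z(√(N - 4), -13)/c = (29 - 13)/(-740) = 16*(-1/740) = -4/185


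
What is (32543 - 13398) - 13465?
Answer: 5680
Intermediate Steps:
(32543 - 13398) - 13465 = 19145 - 13465 = 5680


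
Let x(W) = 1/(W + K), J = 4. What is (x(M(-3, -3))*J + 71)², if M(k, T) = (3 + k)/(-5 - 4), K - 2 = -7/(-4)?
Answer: 1168561/225 ≈ 5193.6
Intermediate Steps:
K = 15/4 (K = 2 - 7/(-4) = 2 - 7*(-¼) = 2 + 7/4 = 15/4 ≈ 3.7500)
M(k, T) = -⅓ - k/9 (M(k, T) = (3 + k)/(-9) = (3 + k)*(-⅑) = -⅓ - k/9)
x(W) = 1/(15/4 + W) (x(W) = 1/(W + 15/4) = 1/(15/4 + W))
(x(M(-3, -3))*J + 71)² = ((4/(15 + 4*(-⅓ - ⅑*(-3))))*4 + 71)² = ((4/(15 + 4*(-⅓ + ⅓)))*4 + 71)² = ((4/(15 + 4*0))*4 + 71)² = ((4/(15 + 0))*4 + 71)² = ((4/15)*4 + 71)² = (16/15 + 71)² = (1081/15)² = 1168561/225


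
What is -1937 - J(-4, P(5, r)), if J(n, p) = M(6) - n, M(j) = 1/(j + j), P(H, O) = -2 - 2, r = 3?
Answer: -23293/12 ≈ -1941.1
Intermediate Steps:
P(H, O) = -4
M(j) = 1/(2*j)
J(n, p) = 1/12 - n (J(n, p) = (½)/6 - n = (½)*(⅙) - n = 1/12 - n)
-1937 - J(-4, P(5, r)) = -1937 - (1/12 - 1*(-4)) = -1937 - (1/12 + 4) = -1937 - 1*49/12 = -1937 - 49/12 = -23293/12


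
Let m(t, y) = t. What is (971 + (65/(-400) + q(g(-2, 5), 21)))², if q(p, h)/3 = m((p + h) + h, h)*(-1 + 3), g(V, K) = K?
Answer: 10045451529/6400 ≈ 1.5696e+6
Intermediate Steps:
q(p, h) = 6*p + 12*h (q(p, h) = 3*(((p + h) + h)*(-1 + 3)) = 3*(((h + p) + h)*2) = 3*((p + 2*h)*2) = 3*(2*p + 4*h) = 6*p + 12*h)
(971 + (65/(-400) + q(g(-2, 5), 21)))² = (971 + (65/(-400) + (6*5 + 12*21)))² = (971 + (65*(-1/400) + (30 + 252)))² = (971 + (-13/80 + 282))² = (971 + 22547/80)² = (100227/80)² = 10045451529/6400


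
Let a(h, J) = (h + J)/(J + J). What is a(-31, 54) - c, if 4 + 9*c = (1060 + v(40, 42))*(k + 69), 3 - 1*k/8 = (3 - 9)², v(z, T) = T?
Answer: 2578751/108 ≈ 23877.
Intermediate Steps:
k = -264 (k = 24 - 8*(3 - 9)² = 24 - 8*(-6)² = 24 - 8*36 = 24 - 288 = -264)
a(h, J) = (J + h)/(2*J) (a(h, J) = (J + h)/((2*J)) = (J + h)*(1/(2*J)) = (J + h)/(2*J))
c = -214894/9 (c = -4/9 + ((1060 + 42)*(-264 + 69))/9 = -4/9 + (1102*(-195))/9 = -4/9 + (⅑)*(-214890) = -4/9 - 71630/3 = -214894/9 ≈ -23877.)
a(-31, 54) - c = (½)*(54 - 31)/54 - 1*(-214894/9) = (½)*(1/54)*23 + 214894/9 = 23/108 + 214894/9 = 2578751/108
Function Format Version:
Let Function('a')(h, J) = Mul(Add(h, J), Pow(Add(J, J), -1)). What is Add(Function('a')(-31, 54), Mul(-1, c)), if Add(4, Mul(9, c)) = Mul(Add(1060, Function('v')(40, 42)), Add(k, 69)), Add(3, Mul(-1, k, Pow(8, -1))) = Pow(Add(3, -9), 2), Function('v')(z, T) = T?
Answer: Rational(2578751, 108) ≈ 23877.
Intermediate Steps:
k = -264 (k = Add(24, Mul(-8, Pow(Add(3, -9), 2))) = Add(24, Mul(-8, Pow(-6, 2))) = Add(24, Mul(-8, 36)) = Add(24, -288) = -264)
Function('a')(h, J) = Mul(Rational(1, 2), Pow(J, -1), Add(J, h)) (Function('a')(h, J) = Mul(Add(J, h), Pow(Mul(2, J), -1)) = Mul(Add(J, h), Mul(Rational(1, 2), Pow(J, -1))) = Mul(Rational(1, 2), Pow(J, -1), Add(J, h)))
c = Rational(-214894, 9) (c = Add(Rational(-4, 9), Mul(Rational(1, 9), Mul(Add(1060, 42), Add(-264, 69)))) = Add(Rational(-4, 9), Mul(Rational(1, 9), Mul(1102, -195))) = Add(Rational(-4, 9), Mul(Rational(1, 9), -214890)) = Add(Rational(-4, 9), Rational(-71630, 3)) = Rational(-214894, 9) ≈ -23877.)
Add(Function('a')(-31, 54), Mul(-1, c)) = Add(Mul(Rational(1, 2), Pow(54, -1), Add(54, -31)), Mul(-1, Rational(-214894, 9))) = Add(Mul(Rational(1, 2), Rational(1, 54), 23), Rational(214894, 9)) = Add(Rational(23, 108), Rational(214894, 9)) = Rational(2578751, 108)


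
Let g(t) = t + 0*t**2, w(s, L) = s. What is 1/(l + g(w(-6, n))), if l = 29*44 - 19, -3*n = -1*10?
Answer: 1/1251 ≈ 0.00079936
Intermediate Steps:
n = 10/3 (n = -(-1)*10/3 = -1/3*(-10) = 10/3 ≈ 3.3333)
g(t) = t (g(t) = t + 0 = t)
l = 1257 (l = 1276 - 19 = 1257)
1/(l + g(w(-6, n))) = 1/(1257 - 6) = 1/1251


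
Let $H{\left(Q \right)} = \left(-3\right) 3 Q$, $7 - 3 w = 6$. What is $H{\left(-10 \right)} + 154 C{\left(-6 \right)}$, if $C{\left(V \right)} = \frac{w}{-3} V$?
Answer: $\frac{578}{3} \approx 192.67$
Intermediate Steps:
$w = \frac{1}{3}$ ($w = \frac{7}{3} - 2 = \frac{1}{3} \approx 0.33333$)
$H{\left(Q \right)} = - 9 Q$
$C{\left(V \right)} = - \frac{V}{9}$ ($C{\left(V \right)} = \frac{1}{3 \left(-3\right)} V = \frac{1}{3} \left(- \frac{1}{3}\right) V = - \frac{V}{9}$)
$H{\left(-10 \right)} + 154 C{\left(-6 \right)} = \left(-9\right) \left(-10\right) + 154 \left(\left(- \frac{1}{9}\right) \left(-6\right)\right) = 90 + 154 \cdot \frac{2}{3} = 90 + \frac{308}{3} = \frac{578}{3}$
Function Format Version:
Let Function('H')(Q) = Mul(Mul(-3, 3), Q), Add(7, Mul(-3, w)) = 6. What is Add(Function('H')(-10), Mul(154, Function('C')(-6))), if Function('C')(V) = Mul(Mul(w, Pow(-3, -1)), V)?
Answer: Rational(578, 3) ≈ 192.67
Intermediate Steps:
w = Rational(1, 3) (w = Add(Rational(7, 3), Mul(Rational(-1, 3), 6)) = Add(Rational(7, 3), -2) = Rational(1, 3) ≈ 0.33333)
Function('H')(Q) = Mul(-9, Q)
Function('C')(V) = Mul(Rational(-1, 9), V) (Function('C')(V) = Mul(Mul(Rational(1, 3), Pow(-3, -1)), V) = Mul(Mul(Rational(1, 3), Rational(-1, 3)), V) = Mul(Rational(-1, 9), V))
Add(Function('H')(-10), Mul(154, Function('C')(-6))) = Add(Mul(-9, -10), Mul(154, Mul(Rational(-1, 9), -6))) = Add(90, Mul(154, Rational(2, 3))) = Add(90, Rational(308, 3)) = Rational(578, 3)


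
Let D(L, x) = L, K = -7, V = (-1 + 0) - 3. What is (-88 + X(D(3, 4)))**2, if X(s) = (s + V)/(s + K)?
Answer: 123201/16 ≈ 7700.1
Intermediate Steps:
V = -4 (V = -1 - 3 = -4)
X(s) = (-4 + s)/(-7 + s) (X(s) = (s - 4)/(s - 7) = (-4 + s)/(-7 + s))
(-88 + X(D(3, 4)))**2 = (-88 + (-4 + 3)/(-7 + 3))**2 = (-88 - 1/(-4))**2 = (-88 - 1/4*(-1))**2 = (-88 + 1/4)**2 = (-351/4)**2 = 123201/16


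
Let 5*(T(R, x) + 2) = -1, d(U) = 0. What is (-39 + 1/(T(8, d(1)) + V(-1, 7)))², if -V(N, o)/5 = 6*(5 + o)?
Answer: 4989161956/3279721 ≈ 1521.2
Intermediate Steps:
V(N, o) = -150 - 30*o (V(N, o) = -30*(5 + o) = -5*(30 + 6*o) = -150 - 30*o)
T(R, x) = -11/5 (T(R, x) = -2 + (⅕)*(-1) = -2 - ⅕ = -11/5)
(-39 + 1/(T(8, d(1)) + V(-1, 7)))² = (-39 + 1/(-11/5 + (-150 - 30*7)))² = (-39 + 1/(-11/5 + (-150 - 210)))² = (-39 + 1/(-11/5 - 360))² = (-39 + 1/(-1811/5))² = (-39 - 5/1811)² = (-70634/1811)² = 4989161956/3279721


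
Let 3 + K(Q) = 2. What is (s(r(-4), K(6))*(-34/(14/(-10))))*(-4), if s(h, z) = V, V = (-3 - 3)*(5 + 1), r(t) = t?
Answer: 24480/7 ≈ 3497.1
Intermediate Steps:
K(Q) = -1 (K(Q) = -3 + 2 = -1)
V = -36 (V = -6*6 = -36)
s(h, z) = -36
(s(r(-4), K(6))*(-34/(14/(-10))))*(-4) = -(-1224)/(14/(-10))*(-4) = -(-1224)/(14*(-1/10))*(-4) = -(-1224)/(-7/5)*(-4) = -(-1224)*(-5)/7*(-4) = -36*170/7*(-4) = -6120/7*(-4) = 24480/7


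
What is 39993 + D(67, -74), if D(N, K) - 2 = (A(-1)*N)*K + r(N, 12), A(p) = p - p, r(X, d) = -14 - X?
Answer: 39914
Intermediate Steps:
A(p) = 0
D(N, K) = -12 - N (D(N, K) = 2 + ((0*N)*K + (-14 - N)) = 2 + (0*K + (-14 - N)) = 2 + (0 + (-14 - N)) = 2 + (-14 - N) = -12 - N)
39993 + D(67, -74) = 39993 + (-12 - 1*67) = 39993 + (-12 - 67) = 39993 - 79 = 39914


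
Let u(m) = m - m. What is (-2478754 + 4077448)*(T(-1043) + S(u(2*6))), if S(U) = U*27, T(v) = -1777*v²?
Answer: -3090447638179062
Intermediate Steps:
u(m) = 0
S(U) = 27*U
(-2478754 + 4077448)*(T(-1043) + S(u(2*6))) = (-2478754 + 4077448)*(-1777*(-1043)² + 27*0) = 1598694*(-1777*1087849 + 0) = 1598694*(-1933107673 + 0) = 1598694*(-1933107673) = -3090447638179062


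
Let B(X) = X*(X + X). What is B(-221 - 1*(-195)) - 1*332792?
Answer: -331440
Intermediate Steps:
B(X) = 2*X² (B(X) = X*(2*X) = 2*X²)
B(-221 - 1*(-195)) - 1*332792 = 2*(-221 - 1*(-195))² - 1*332792 = 2*(-221 + 195)² - 332792 = 2*(-26)² - 332792 = 2*676 - 332792 = 1352 - 332792 = -331440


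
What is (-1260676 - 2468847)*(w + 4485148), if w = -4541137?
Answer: 208812263247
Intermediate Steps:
(-1260676 - 2468847)*(w + 4485148) = (-1260676 - 2468847)*(-4541137 + 4485148) = -3729523*(-55989) = 208812263247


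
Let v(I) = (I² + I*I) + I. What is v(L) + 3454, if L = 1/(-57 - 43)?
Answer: 17269951/5000 ≈ 3454.0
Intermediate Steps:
L = -1/100 (L = 1/(-100) = -1/100 ≈ -0.010000)
v(I) = I + 2*I² (v(I) = (I² + I²) + I = 2*I² + I = I + 2*I²)
v(L) + 3454 = -(1 + 2*(-1/100))/100 + 3454 = -(1 - 1/50)/100 + 3454 = -1/100*49/50 + 3454 = -49/5000 + 3454 = 17269951/5000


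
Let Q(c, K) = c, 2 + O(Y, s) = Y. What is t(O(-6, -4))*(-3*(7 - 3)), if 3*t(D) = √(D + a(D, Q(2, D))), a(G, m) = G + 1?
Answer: -4*I*√15 ≈ -15.492*I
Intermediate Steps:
O(Y, s) = -2 + Y
a(G, m) = 1 + G
t(D) = √(1 + 2*D)/3 (t(D) = √(D + (1 + D))/3 = √(1 + 2*D)/3)
t(O(-6, -4))*(-3*(7 - 3)) = (√(1 + 2*(-2 - 6))/3)*(-3*(7 - 3)) = (√(1 + 2*(-8))/3)*(-3*4) = (√(1 - 16)/3)*(-12) = (√(-15)/3)*(-12) = ((I*√15)/3)*(-12) = (I*√15/3)*(-12) = -4*I*√15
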